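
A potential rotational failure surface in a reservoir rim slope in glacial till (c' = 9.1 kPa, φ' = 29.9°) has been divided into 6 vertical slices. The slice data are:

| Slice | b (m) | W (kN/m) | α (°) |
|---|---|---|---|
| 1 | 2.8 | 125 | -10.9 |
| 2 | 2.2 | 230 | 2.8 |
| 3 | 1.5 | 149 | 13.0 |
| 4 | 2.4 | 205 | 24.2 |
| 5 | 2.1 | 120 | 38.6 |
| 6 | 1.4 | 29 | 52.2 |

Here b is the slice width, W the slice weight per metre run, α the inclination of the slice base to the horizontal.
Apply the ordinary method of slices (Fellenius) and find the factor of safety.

FS = 2.89

Ordinary method of slices: FS = Σ[c'·Δl_i + (W_i cosα_i)·tanφ'] / Σ W_i sinα_i, with Δl_i = b_i / cosα_i.
Slice 1: Δl = 2.8/cos(-10.9°) = 2.851 m; N'_1 = 125·cos(-10.9°) = 122.7; c'Δl = 25.95; W sinα = -23.6
Slice 2: Δl = 2.2/cos2.8° = 2.203 m; N'_2 = 230·cos2.8° = 229.7; c'Δl = 20.04; W sinα = 11.2
Slice 3: Δl = 1.5/cos13.0° = 1.539 m; N'_3 = 149·cos13.0° = 145.2; c'Δl = 14.01; W sinα = 33.5
Slice 4: Δl = 2.4/cos24.2° = 2.631 m; N'_4 = 205·cos24.2° = 187.0; c'Δl = 23.94; W sinα = 84.0
Slice 5: Δl = 2.1/cos38.6° = 2.687 m; N'_5 = 120·cos38.6° = 93.8; c'Δl = 24.45; W sinα = 74.9
Slice 6: Δl = 1.4/cos52.2° = 2.284 m; N'_6 = 29·cos52.2° = 17.8; c'Δl = 20.79; W sinα = 22.9
Σc'Δl = 129.2 kN/m; ΣN' = 796.2 kN/m; ΣW sinα = 202.9 kN/m
Resisting = 129.2 + 796.2·tan29.9° = 129.2 + 457.8 = 587.0 kN/m
FS = 587.0 / 202.9 = 2.893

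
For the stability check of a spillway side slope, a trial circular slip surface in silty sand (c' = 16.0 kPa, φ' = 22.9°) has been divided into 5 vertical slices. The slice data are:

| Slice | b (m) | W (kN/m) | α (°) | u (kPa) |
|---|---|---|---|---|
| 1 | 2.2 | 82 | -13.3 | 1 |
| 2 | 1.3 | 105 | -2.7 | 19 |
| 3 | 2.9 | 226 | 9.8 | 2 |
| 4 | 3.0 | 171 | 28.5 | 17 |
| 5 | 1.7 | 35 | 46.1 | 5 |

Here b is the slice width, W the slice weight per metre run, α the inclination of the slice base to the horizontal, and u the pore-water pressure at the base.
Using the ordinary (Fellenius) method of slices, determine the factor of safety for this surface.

FS = 3.29

Ordinary method of slices: FS = Σ[c'·Δl_i + (W_i cosα_i − u_i·Δl_i)·tanφ'] / Σ W_i sinα_i, with Δl_i = b_i / cosα_i.
Slice 1: Δl = 2.2/cos(-13.3°) = 2.261 m; N'_1 = 82·cos(-13.3°) − 1·2.261 = 77.5; c'Δl = 36.17; W sinα = -18.9
Slice 2: Δl = 1.3/cos(-2.7°) = 1.301 m; N'_2 = 105·cos(-2.7°) − 19·1.301 = 80.2; c'Δl = 20.82; W sinα = -4.9
Slice 3: Δl = 2.9/cos9.8° = 2.943 m; N'_3 = 226·cos9.8° − 2·2.943 = 216.8; c'Δl = 47.09; W sinα = 38.5
Slice 4: Δl = 3.0/cos28.5° = 3.414 m; N'_4 = 171·cos28.5° − 17·3.414 = 92.2; c'Δl = 54.62; W sinα = 81.6
Slice 5: Δl = 1.7/cos46.1° = 2.452 m; N'_5 = 35·cos46.1° − 5·2.452 = 12.0; c'Δl = 39.23; W sinα = 25.2
Σc'Δl = 197.9 kN/m; ΣN' = 478.8 kN/m; ΣW sinα = 121.5 kN/m
Resisting = 197.9 + 478.8·tan22.9° = 197.9 + 202.2 = 400.2 kN/m
FS = 400.2 / 121.5 = 3.294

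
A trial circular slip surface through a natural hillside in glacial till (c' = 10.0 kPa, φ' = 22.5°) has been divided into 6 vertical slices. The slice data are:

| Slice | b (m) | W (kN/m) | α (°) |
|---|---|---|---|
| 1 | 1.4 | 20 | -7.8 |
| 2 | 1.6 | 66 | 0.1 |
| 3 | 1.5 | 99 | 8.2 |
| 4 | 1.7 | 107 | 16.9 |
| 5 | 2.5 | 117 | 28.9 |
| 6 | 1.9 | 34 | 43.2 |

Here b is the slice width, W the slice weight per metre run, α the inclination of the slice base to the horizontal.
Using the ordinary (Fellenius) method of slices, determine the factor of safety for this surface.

FS = 2.36

Ordinary method of slices: FS = Σ[c'·Δl_i + (W_i cosα_i)·tanφ'] / Σ W_i sinα_i, with Δl_i = b_i / cosα_i.
Slice 1: Δl = 1.4/cos(-7.8°) = 1.413 m; N'_1 = 20·cos(-7.8°) = 19.8; c'Δl = 14.13; W sinα = -2.7
Slice 2: Δl = 1.6/cos0.1° = 1.600 m; N'_2 = 66·cos0.1° = 66.0; c'Δl = 16.00; W sinα = 0.1
Slice 3: Δl = 1.5/cos8.2° = 1.515 m; N'_3 = 99·cos8.2° = 98.0; c'Δl = 15.15; W sinα = 14.1
Slice 4: Δl = 1.7/cos16.9° = 1.777 m; N'_4 = 107·cos16.9° = 102.4; c'Δl = 17.77; W sinα = 31.1
Slice 5: Δl = 2.5/cos28.9° = 2.856 m; N'_5 = 117·cos28.9° = 102.4; c'Δl = 28.56; W sinα = 56.5
Slice 6: Δl = 1.9/cos43.2° = 2.606 m; N'_6 = 34·cos43.2° = 24.8; c'Δl = 26.06; W sinα = 23.3
Σc'Δl = 117.7 kN/m; ΣN' = 413.4 kN/m; ΣW sinα = 122.4 kN/m
Resisting = 117.7 + 413.4·tan22.5° = 117.7 + 171.2 = 288.9 kN/m
FS = 288.9 / 122.4 = 2.359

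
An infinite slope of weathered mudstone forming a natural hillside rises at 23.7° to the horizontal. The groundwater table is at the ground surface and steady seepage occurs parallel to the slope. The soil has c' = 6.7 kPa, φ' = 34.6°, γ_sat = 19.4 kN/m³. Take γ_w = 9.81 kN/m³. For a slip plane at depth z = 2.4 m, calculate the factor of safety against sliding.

With seepage parallel to the slope and the water table at the surface, the effective normal stress on the slip plane uses the buoyant unit weight γ' = γ_sat − γ_w while the driving shear stress uses γ_sat:
FS = [c' + γ' z cos²β tanφ'] / [γ_sat z sinβ cosβ]
γ' = 19.4 − 9.81 = 9.59 kN/m³
Numerator = 6.7 + 9.59·2.4·cos²23.7°·tan34.6° = 6.7 + 9.59·2.4·0.8384·0.6899 = 20.012 kPa
Denominator = 19.4·2.4·sin23.7°·cos23.7° = 19.4·2.4·0.4019·0.9157 = 17.136 kPa
FS = 20.012 / 17.136 = 1.168

FS = 1.17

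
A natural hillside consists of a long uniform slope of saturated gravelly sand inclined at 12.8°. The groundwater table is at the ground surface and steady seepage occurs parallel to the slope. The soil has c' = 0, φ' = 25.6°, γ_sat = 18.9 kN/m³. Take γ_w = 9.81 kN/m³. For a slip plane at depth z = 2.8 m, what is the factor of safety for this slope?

FS = 1.01

With seepage parallel to the slope and the water table at the surface, the effective normal stress on the slip plane uses the buoyant unit weight γ' = γ_sat − γ_w while the driving shear stress uses γ_sat:
FS = [c' + γ' z cos²β tanφ'] / [γ_sat z sinβ cosβ]
(For c' = 0 this reduces to FS = (γ'/γ_sat)·tanφ'/tanβ.)
γ' = 18.9 − 9.81 = 9.09 kN/m³
Numerator = 0.0 + 9.09·2.8·cos²12.8°·tan25.6° = 0.0 + 9.09·2.8·0.9509·0.4791 = 11.596 kPa
Denominator = 18.9·2.8·sin12.8°·cos12.8° = 18.9·2.8·0.2215·0.9751 = 11.433 kPa
FS = 11.596 / 11.433 = 1.014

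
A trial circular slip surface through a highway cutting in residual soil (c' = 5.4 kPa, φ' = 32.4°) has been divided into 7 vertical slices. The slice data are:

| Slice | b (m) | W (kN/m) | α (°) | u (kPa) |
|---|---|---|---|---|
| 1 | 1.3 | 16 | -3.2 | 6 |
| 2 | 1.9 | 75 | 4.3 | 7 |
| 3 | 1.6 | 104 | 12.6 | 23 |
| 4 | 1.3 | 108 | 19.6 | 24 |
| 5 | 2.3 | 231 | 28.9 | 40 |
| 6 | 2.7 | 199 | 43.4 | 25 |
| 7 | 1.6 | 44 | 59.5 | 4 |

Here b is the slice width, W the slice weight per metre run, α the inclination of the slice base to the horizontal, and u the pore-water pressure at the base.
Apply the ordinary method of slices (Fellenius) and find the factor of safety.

Ordinary method of slices: FS = Σ[c'·Δl_i + (W_i cosα_i − u_i·Δl_i)·tanφ'] / Σ W_i sinα_i, with Δl_i = b_i / cosα_i.
Slice 1: Δl = 1.3/cos(-3.2°) = 1.302 m; N'_1 = 16·cos(-3.2°) − 6·1.302 = 8.2; c'Δl = 7.03; W sinα = -0.9
Slice 2: Δl = 1.9/cos4.3° = 1.905 m; N'_2 = 75·cos4.3° − 7·1.905 = 61.5; c'Δl = 10.29; W sinα = 5.6
Slice 3: Δl = 1.6/cos12.6° = 1.639 m; N'_3 = 104·cos12.6° − 23·1.639 = 63.8; c'Δl = 8.85; W sinα = 22.7
Slice 4: Δl = 1.3/cos19.6° = 1.380 m; N'_4 = 108·cos19.6° − 24·1.380 = 68.6; c'Δl = 7.45; W sinα = 36.2
Slice 5: Δl = 2.3/cos28.9° = 2.627 m; N'_5 = 231·cos28.9° − 40·2.627 = 97.1; c'Δl = 14.19; W sinα = 111.6
Slice 6: Δl = 2.7/cos43.4° = 3.716 m; N'_6 = 199·cos43.4° − 25·3.716 = 51.7; c'Δl = 20.07; W sinα = 136.7
Slice 7: Δl = 1.6/cos59.5° = 3.152 m; N'_7 = 44·cos59.5° − 4·3.152 = 9.7; c'Δl = 17.02; W sinα = 37.9
Σc'Δl = 84.9 kN/m; ΣN' = 360.6 kN/m; ΣW sinα = 349.9 kN/m
Resisting = 84.9 + 360.6·tan32.4° = 84.9 + 228.8 = 313.7 kN/m
FS = 313.7 / 349.9 = 0.897

FS = 0.90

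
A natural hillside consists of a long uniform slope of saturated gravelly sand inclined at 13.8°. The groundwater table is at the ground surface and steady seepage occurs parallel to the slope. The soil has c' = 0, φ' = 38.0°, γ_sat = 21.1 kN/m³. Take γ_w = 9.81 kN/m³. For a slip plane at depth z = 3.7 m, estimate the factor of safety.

With seepage parallel to the slope and the water table at the surface, the effective normal stress on the slip plane uses the buoyant unit weight γ' = γ_sat − γ_w while the driving shear stress uses γ_sat:
FS = [c' + γ' z cos²β tanφ'] / [γ_sat z sinβ cosβ]
(For c' = 0 this reduces to FS = (γ'/γ_sat)·tanφ'/tanβ.)
γ' = 21.1 − 9.81 = 11.29 kN/m³
Numerator = 0.0 + 11.29·3.7·cos²13.8°·tan38.0° = 0.0 + 11.29·3.7·0.9431·0.7813 = 30.780 kPa
Denominator = 21.1·3.7·sin13.8°·cos13.8° = 21.1·3.7·0.2385·0.9711 = 18.085 kPa
FS = 30.780 / 18.085 = 1.702

FS = 1.70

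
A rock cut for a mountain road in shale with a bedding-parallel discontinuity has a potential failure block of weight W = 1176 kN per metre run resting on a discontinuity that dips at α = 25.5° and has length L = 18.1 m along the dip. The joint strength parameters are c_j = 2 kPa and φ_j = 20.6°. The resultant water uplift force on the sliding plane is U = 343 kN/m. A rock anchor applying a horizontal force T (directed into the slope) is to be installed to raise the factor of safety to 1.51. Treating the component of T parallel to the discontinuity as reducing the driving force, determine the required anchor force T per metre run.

T = 301 kN/m

Resolving forces along and normal to the sliding plane, with the horizontal anchor force T adding T·sinα to the effective normal force and T·cosα acting up the plane against the driving force:
FS = [c_jL + (W cosα − U + T sinα) tanφ_j] / [W sinα − T cosα]
Without the anchor: N' = 718.4 kN/m, driving T_d = 506.3 kN/m, resisting R = 2·18.1 + 718.4·tan20.6° = 306.2 kN/m, FS = 0.60.
Setting FS = 1.51 and solving for T:
1.51·(506.3 − T cos25.5°) = 306.2 + T sin25.5°·tan20.6°
T·(sin25.5°·tan20.6° + 1.51·cos25.5°) = 1.51·506.3 − 306.2
T·(0.4305·0.3759 + 1.51·0.9026) = 764.5 − 306.2 = 458.2
T·1.5247 = 458.2
T = 300.5 kN/m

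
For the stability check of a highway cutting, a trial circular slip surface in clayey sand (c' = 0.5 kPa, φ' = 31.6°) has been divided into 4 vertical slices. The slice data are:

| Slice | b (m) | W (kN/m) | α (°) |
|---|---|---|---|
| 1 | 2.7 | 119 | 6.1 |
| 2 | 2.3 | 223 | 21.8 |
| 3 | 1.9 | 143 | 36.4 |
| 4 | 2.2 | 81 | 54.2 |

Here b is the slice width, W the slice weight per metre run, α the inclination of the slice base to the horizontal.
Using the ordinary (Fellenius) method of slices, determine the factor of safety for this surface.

Ordinary method of slices: FS = Σ[c'·Δl_i + (W_i cosα_i)·tanφ'] / Σ W_i sinα_i, with Δl_i = b_i / cosα_i.
Slice 1: Δl = 2.7/cos6.1° = 2.715 m; N'_1 = 119·cos6.1° = 118.3; c'Δl = 1.36; W sinα = 12.6
Slice 2: Δl = 2.3/cos21.8° = 2.477 m; N'_2 = 223·cos21.8° = 207.1; c'Δl = 1.24; W sinα = 82.8
Slice 3: Δl = 1.9/cos36.4° = 2.361 m; N'_3 = 143·cos36.4° = 115.1; c'Δl = 1.18; W sinα = 84.9
Slice 4: Δl = 2.2/cos54.2° = 3.761 m; N'_4 = 81·cos54.2° = 47.4; c'Δl = 1.88; W sinα = 65.7
Σc'Δl = 5.7 kN/m; ΣN' = 487.9 kN/m; ΣW sinα = 246.0 kN/m
Resisting = 5.7 + 487.9·tan31.6° = 5.7 + 300.1 = 305.8 kN/m
FS = 305.8 / 246.0 = 1.243

FS = 1.24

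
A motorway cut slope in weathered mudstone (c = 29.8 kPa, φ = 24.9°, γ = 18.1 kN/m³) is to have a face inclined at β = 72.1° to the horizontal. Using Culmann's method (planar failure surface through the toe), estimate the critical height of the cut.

Culmann's analysis gives the critical failure plane at α_cr = (β + φ)/2 = (72.1 + 24.9)/2 = 48.5°, and the critical height
H_c = (4c/γ) · sinβ cosφ / [1 − cos(β − φ)]
    = (4·29.8/18.1) · sin72.1°·cos24.9° / [1 − cos(47.2°)]
    = 6.586 · 0.9516·0.9070 / [1 − 0.6794]
    = 6.586 · 0.8631 / 0.3206
    = 17.73 m

H_c = 17.73 m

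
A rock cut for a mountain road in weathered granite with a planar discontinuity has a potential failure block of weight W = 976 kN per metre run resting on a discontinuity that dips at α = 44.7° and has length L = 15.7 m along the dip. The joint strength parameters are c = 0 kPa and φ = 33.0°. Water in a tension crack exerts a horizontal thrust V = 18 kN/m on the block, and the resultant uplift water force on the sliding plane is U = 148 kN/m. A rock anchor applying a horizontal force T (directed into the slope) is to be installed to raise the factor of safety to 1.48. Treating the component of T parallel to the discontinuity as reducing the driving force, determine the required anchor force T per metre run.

T = 457 kN/m

Resolving forces along and normal to the sliding plane, with the horizontal anchor force T adding T·sinα to the effective normal force and T·cosα acting up the plane against the driving force:
FS = [cL + (W cosα − U − V sinα + T sinα) tanφ] / [W sinα + V cosα − T cosα]
Without the anchor: N' = 533.1 kN/m, driving T_d = 699.3 kN/m, resisting R = 0·15.7 + 533.1·tan33.0° = 346.2 kN/m, FS = 0.50.
Setting FS = 1.48 and solving for T:
1.48·(699.3 − T cos44.7°) = 346.2 + T sin44.7°·tan33.0°
T·(sin44.7°·tan33.0° + 1.48·cos44.7°) = 1.48·699.3 − 346.2
T·(0.7034·0.6494 + 1.48·0.7108) = 1035.0 − 346.2 = 688.8
T·1.5088 = 688.8
T = 456.5 kN/m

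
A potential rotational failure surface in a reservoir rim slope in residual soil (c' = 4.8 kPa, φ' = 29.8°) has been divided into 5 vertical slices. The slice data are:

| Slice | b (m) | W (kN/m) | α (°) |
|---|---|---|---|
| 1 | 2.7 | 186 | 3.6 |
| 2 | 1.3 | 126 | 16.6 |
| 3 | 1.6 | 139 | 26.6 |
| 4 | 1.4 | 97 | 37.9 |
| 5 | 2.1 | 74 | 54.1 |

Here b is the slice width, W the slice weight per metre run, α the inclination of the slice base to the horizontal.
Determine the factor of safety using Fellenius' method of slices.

FS = 1.61

Ordinary method of slices: FS = Σ[c'·Δl_i + (W_i cosα_i)·tanφ'] / Σ W_i sinα_i, with Δl_i = b_i / cosα_i.
Slice 1: Δl = 2.7/cos3.6° = 2.705 m; N'_1 = 186·cos3.6° = 185.6; c'Δl = 12.99; W sinα = 11.7
Slice 2: Δl = 1.3/cos16.6° = 1.357 m; N'_2 = 126·cos16.6° = 120.7; c'Δl = 6.51; W sinα = 36.0
Slice 3: Δl = 1.6/cos26.6° = 1.789 m; N'_3 = 139·cos26.6° = 124.3; c'Δl = 8.59; W sinα = 62.2
Slice 4: Δl = 1.4/cos37.9° = 1.774 m; N'_4 = 97·cos37.9° = 76.5; c'Δl = 8.52; W sinα = 59.6
Slice 5: Δl = 2.1/cos54.1° = 3.581 m; N'_5 = 74·cos54.1° = 43.4; c'Δl = 17.19; W sinα = 59.9
Σc'Δl = 53.8 kN/m; ΣN' = 550.6 kN/m; ΣW sinα = 229.4 kN/m
Resisting = 53.8 + 550.6·tan29.8° = 53.8 + 315.3 = 369.1 kN/m
FS = 369.1 / 229.4 = 1.609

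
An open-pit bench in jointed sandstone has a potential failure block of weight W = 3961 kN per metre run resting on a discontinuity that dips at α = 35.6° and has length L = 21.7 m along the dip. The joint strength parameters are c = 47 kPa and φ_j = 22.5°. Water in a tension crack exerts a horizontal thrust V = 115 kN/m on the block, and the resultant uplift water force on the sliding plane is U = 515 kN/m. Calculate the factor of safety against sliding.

FS = 0.88

Resolving the block weight along and normal to the plane and applying the Mohr–Coulomb strength on the joint:
N' = W cosα − U − V sinα = 3961·cos35.6° − 515 − 115·sin35.6° = 2638.7 kN/m
Driving force T = W sinα + V cosα = 3961·sin35.6° + 115·cos35.6° = 2399.3 kN/m
Resisting force R = c·L + N'·tanφ_j = 47·21.7 + 2638.7·tan22.5° = 1019.9 + 1093.0 = 2112.9 kN/m
FS = R / T = 2112.9 / 2399.3 = 0.881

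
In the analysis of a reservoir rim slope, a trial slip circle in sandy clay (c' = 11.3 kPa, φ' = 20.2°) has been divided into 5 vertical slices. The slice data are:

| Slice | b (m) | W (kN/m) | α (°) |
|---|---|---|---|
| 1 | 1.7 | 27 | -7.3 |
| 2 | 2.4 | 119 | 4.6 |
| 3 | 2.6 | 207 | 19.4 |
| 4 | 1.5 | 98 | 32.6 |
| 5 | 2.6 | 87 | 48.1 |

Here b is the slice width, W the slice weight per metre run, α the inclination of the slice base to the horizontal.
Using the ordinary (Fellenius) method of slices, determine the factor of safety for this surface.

Ordinary method of slices: FS = Σ[c'·Δl_i + (W_i cosα_i)·tanφ'] / Σ W_i sinα_i, with Δl_i = b_i / cosα_i.
Slice 1: Δl = 1.7/cos(-7.3°) = 1.714 m; N'_1 = 27·cos(-7.3°) = 26.8; c'Δl = 19.37; W sinα = -3.4
Slice 2: Δl = 2.4/cos4.6° = 2.408 m; N'_2 = 119·cos4.6° = 118.6; c'Δl = 27.21; W sinα = 9.5
Slice 3: Δl = 2.6/cos19.4° = 2.757 m; N'_3 = 207·cos19.4° = 195.2; c'Δl = 31.15; W sinα = 68.8
Slice 4: Δl = 1.5/cos32.6° = 1.781 m; N'_4 = 98·cos32.6° = 82.6; c'Δl = 20.12; W sinα = 52.8
Slice 5: Δl = 2.6/cos48.1° = 3.893 m; N'_5 = 87·cos48.1° = 58.1; c'Δl = 43.99; W sinα = 64.8
Σc'Δl = 141.8 kN/m; ΣN' = 481.3 kN/m; ΣW sinα = 192.4 kN/m
Resisting = 141.8 + 481.3·tan20.2° = 141.8 + 177.1 = 318.9 kN/m
FS = 318.9 / 192.4 = 1.657

FS = 1.66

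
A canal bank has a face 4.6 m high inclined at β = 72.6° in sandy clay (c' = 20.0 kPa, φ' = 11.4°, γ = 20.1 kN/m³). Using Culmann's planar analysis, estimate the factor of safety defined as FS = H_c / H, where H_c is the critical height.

H_c = (4c'/γ) · sinβ cosφ' / [1 − cos(β − φ')]
    = (4·20.0/20.1) · sin72.6°·cos11.4° / [1 − cos61.2°]
    = 3.980 · 0.9354 / 0.5182 = 7.18 m
FS = H_c / H = 7.18 / 4.6 = 1.562

FS = 1.56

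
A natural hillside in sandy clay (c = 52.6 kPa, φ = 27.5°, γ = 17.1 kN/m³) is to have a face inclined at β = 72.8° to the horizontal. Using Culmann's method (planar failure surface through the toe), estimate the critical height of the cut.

H_c = 35.15 m

Culmann's analysis gives the critical failure plane at α_cr = (β + φ)/2 = (72.8 + 27.5)/2 = 50.1°, and the critical height
H_c = (4c/γ) · sinβ cosφ / [1 − cos(β − φ)]
    = (4·52.6/17.1) · sin72.8°·cos27.5° / [1 − cos(45.3°)]
    = 12.304 · 0.9553·0.8870 / [1 − 0.7034]
    = 12.304 · 0.8473 / 0.2966
    = 35.15 m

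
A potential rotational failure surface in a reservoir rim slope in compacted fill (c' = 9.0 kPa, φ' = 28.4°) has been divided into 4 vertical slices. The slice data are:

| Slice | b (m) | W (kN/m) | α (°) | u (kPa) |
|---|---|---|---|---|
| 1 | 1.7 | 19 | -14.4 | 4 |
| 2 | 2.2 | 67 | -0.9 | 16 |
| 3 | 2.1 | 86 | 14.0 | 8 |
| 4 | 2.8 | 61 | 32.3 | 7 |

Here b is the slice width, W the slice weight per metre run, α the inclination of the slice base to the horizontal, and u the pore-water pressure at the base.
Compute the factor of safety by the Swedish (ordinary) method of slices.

Ordinary method of slices: FS = Σ[c'·Δl_i + (W_i cosα_i − u_i·Δl_i)·tanφ'] / Σ W_i sinα_i, with Δl_i = b_i / cosα_i.
Slice 1: Δl = 1.7/cos(-14.4°) = 1.755 m; N'_1 = 19·cos(-14.4°) − 4·1.755 = 11.4; c'Δl = 15.80; W sinα = -4.7
Slice 2: Δl = 2.2/cos(-0.9°) = 2.200 m; N'_2 = 67·cos(-0.9°) − 16·2.200 = 31.8; c'Δl = 19.80; W sinα = -1.1
Slice 3: Δl = 2.1/cos14.0° = 2.164 m; N'_3 = 86·cos14.0° − 8·2.164 = 66.1; c'Δl = 19.48; W sinα = 20.8
Slice 4: Δl = 2.8/cos32.3° = 3.313 m; N'_4 = 61·cos32.3° − 7·3.313 = 28.4; c'Δl = 29.81; W sinα = 32.6
Σc'Δl = 84.9 kN/m; ΣN' = 137.7 kN/m; ΣW sinα = 47.6 kN/m
Resisting = 84.9 + 137.7·tan28.4° = 84.9 + 74.4 = 159.3 kN/m
FS = 159.3 / 47.6 = 3.346

FS = 3.35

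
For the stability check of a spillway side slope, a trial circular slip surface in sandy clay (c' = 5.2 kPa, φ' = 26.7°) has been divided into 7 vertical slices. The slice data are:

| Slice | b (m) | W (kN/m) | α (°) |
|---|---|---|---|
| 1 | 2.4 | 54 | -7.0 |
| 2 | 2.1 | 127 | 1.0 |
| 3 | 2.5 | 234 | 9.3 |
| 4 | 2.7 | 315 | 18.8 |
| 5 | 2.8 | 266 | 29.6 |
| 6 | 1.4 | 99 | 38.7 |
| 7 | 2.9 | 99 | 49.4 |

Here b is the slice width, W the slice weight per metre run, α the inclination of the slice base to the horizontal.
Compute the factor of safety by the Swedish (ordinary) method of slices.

Ordinary method of slices: FS = Σ[c'·Δl_i + (W_i cosα_i)·tanφ'] / Σ W_i sinα_i, with Δl_i = b_i / cosα_i.
Slice 1: Δl = 2.4/cos(-7.0°) = 2.418 m; N'_1 = 54·cos(-7.0°) = 53.6; c'Δl = 12.57; W sinα = -6.6
Slice 2: Δl = 2.1/cos1.0° = 2.100 m; N'_2 = 127·cos1.0° = 127.0; c'Δl = 10.92; W sinα = 2.2
Slice 3: Δl = 2.5/cos9.3° = 2.533 m; N'_3 = 234·cos9.3° = 230.9; c'Δl = 13.17; W sinα = 37.8
Slice 4: Δl = 2.7/cos18.8° = 2.852 m; N'_4 = 315·cos18.8° = 298.2; c'Δl = 14.83; W sinα = 101.5
Slice 5: Δl = 2.8/cos29.6° = 3.220 m; N'_5 = 266·cos29.6° = 231.3; c'Δl = 16.75; W sinα = 131.4
Slice 6: Δl = 1.4/cos38.7° = 1.794 m; N'_6 = 99·cos38.7° = 77.3; c'Δl = 9.33; W sinα = 61.9
Slice 7: Δl = 2.9/cos49.4° = 4.456 m; N'_7 = 99·cos49.4° = 64.4; c'Δl = 23.17; W sinα = 75.2
Σc'Δl = 100.7 kN/m; ΣN' = 1082.7 kN/m; ΣW sinα = 403.4 kN/m
Resisting = 100.7 + 1082.7·tan26.7° = 100.7 + 544.5 = 645.3 kN/m
FS = 645.3 / 403.4 = 1.600

FS = 1.60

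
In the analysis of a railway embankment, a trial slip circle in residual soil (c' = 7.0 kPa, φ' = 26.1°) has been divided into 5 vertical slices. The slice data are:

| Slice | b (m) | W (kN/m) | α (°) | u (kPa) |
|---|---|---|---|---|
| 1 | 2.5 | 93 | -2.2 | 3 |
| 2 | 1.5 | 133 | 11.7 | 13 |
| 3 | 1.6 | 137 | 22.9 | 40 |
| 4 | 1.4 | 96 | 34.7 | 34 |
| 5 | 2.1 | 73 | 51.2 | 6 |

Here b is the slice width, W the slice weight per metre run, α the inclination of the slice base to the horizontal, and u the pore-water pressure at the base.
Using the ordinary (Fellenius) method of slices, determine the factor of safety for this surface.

Ordinary method of slices: FS = Σ[c'·Δl_i + (W_i cosα_i − u_i·Δl_i)·tanφ'] / Σ W_i sinα_i, with Δl_i = b_i / cosα_i.
Slice 1: Δl = 2.5/cos(-2.2°) = 2.502 m; N'_1 = 93·cos(-2.2°) − 3·2.502 = 85.4; c'Δl = 17.51; W sinα = -3.6
Slice 2: Δl = 1.5/cos11.7° = 1.532 m; N'_2 = 133·cos11.7° − 13·1.532 = 110.3; c'Δl = 10.72; W sinα = 27.0
Slice 3: Δl = 1.6/cos22.9° = 1.737 m; N'_3 = 137·cos22.9° − 40·1.737 = 56.7; c'Δl = 12.16; W sinα = 53.3
Slice 4: Δl = 1.4/cos34.7° = 1.703 m; N'_4 = 96·cos34.7° − 34·1.703 = 21.0; c'Δl = 11.92; W sinα = 54.7
Slice 5: Δl = 2.1/cos51.2° = 3.351 m; N'_5 = 73·cos51.2° − 6·3.351 = 25.6; c'Δl = 23.46; W sinα = 56.9
Σc'Δl = 75.8 kN/m; ΣN' = 299.1 kN/m; ΣW sinα = 188.3 kN/m
Resisting = 75.8 + 299.1·tan26.1° = 75.8 + 146.5 = 222.3 kN/m
FS = 222.3 / 188.3 = 1.181

FS = 1.18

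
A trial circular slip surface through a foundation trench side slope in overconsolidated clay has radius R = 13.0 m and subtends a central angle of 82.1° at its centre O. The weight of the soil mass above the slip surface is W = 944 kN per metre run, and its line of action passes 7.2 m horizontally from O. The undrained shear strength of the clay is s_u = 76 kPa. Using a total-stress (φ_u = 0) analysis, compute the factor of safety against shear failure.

FS = 2.71

Taking moments about the centre O, the resisting moment is provided by the undrained shear strength acting along the arc:
Arc length L_a = R·θ = 13.0·(82.1°·π/180) = 13.0·1.4329 = 18.63 m
M_R = s_u·L_a·R = 76·18.63·13.0 = 18404.4 kN·m/m
M_D = W·d = 944·7.2 = 6796.8 kN·m/m
FS = M_R / M_D = 18404.4 / 6796.8 = 2.708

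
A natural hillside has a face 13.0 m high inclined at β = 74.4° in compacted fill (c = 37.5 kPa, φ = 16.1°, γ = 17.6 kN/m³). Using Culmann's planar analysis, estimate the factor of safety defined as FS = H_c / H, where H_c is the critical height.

FS = 1.28

H_c = (4c/γ) · sinβ cosφ / [1 − cos(β − φ)]
    = (4·37.5/17.6) · sin74.4°·cos16.1° / [1 − cos58.3°]
    = 8.523 · 0.9254 / 0.4745 = 16.62 m
FS = H_c / H = 16.62 / 13.0 = 1.278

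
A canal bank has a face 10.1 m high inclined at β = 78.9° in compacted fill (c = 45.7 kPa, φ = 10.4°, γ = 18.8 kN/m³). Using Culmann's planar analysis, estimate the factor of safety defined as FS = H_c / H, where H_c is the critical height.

FS = 1.47

H_c = (4c/γ) · sinβ cosφ / [1 − cos(β − φ)]
    = (4·45.7/18.8) · sin78.9°·cos10.4° / [1 − cos68.5°]
    = 9.723 · 0.9652 / 0.6335 = 14.81 m
FS = H_c / H = 14.81 / 10.1 = 1.467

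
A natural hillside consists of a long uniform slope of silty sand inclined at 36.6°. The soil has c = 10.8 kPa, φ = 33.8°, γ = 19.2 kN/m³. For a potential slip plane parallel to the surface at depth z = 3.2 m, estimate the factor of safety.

FS = 1.27

For an infinite slope with a slip plane parallel to the surface (no pore pressure): FS = [c + γz cos²β tanφ] / [γz sinβ cosβ].
γz = 19.2·3.2 = 61.44 kN/m²
Numerator = 10.8 + 61.44·cos²36.6°·tan33.8° = 10.8 + 61.44·0.6445·0.6694 = 37.309 kPa
Denominator = 61.44·sin36.6°·cos36.6° = 61.44·0.5962·0.8028 = 29.409 kPa
FS = 37.309 / 29.409 = 1.269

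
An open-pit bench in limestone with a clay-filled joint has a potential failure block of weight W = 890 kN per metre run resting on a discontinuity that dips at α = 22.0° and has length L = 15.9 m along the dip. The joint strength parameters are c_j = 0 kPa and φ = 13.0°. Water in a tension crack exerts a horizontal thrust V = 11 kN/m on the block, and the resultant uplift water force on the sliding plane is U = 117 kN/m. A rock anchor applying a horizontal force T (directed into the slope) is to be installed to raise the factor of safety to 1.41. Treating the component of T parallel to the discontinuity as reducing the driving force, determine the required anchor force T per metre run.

T = 231 kN/m

Resolving forces along and normal to the sliding plane, with the horizontal anchor force T adding T·sinα to the effective normal force and T·cosα acting up the plane against the driving force:
FS = [c_jL + (W cosα − U − V sinα + T sinα) tanφ] / [W sinα + V cosα − T cosα]
Without the anchor: N' = 704.1 kN/m, driving T_d = 343.6 kN/m, resisting R = 0·15.9 + 704.1·tan13.0° = 162.5 kN/m, FS = 0.47.
Setting FS = 1.41 and solving for T:
1.41·(343.6 − T cos22.0°) = 162.5 + T sin22.0°·tan13.0°
T·(sin22.0°·tan13.0° + 1.41·cos22.0°) = 1.41·343.6 − 162.5
T·(0.3746·0.2309 + 1.41·0.9272) = 484.5 − 162.5 = 321.9
T·1.3938 = 321.9
T = 231.0 kN/m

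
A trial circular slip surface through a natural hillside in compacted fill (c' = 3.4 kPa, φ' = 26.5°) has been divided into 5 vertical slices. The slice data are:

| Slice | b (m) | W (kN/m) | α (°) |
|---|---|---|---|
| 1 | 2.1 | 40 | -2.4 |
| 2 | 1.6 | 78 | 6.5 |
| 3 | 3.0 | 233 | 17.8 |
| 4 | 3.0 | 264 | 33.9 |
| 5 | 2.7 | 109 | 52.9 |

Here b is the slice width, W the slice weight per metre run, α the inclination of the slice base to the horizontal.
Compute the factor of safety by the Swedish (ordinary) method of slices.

Ordinary method of slices: FS = Σ[c'·Δl_i + (W_i cosα_i)·tanφ'] / Σ W_i sinα_i, with Δl_i = b_i / cosα_i.
Slice 1: Δl = 2.1/cos(-2.4°) = 2.102 m; N'_1 = 40·cos(-2.4°) = 40.0; c'Δl = 7.15; W sinα = -1.7
Slice 2: Δl = 1.6/cos6.5° = 1.610 m; N'_2 = 78·cos6.5° = 77.5; c'Δl = 5.48; W sinα = 8.8
Slice 3: Δl = 3.0/cos17.8° = 3.151 m; N'_3 = 233·cos17.8° = 221.8; c'Δl = 10.71; W sinα = 71.2
Slice 4: Δl = 3.0/cos33.9° = 3.614 m; N'_4 = 264·cos33.9° = 219.1; c'Δl = 12.29; W sinα = 147.2
Slice 5: Δl = 2.7/cos52.9° = 4.476 m; N'_5 = 109·cos52.9° = 65.7; c'Δl = 15.22; W sinα = 86.9
Σc'Δl = 50.8 kN/m; ΣN' = 624.2 kN/m; ΣW sinα = 312.6 kN/m
Resisting = 50.8 + 624.2·tan26.5° = 50.8 + 311.2 = 362.0 kN/m
FS = 362.0 / 312.6 = 1.158

FS = 1.16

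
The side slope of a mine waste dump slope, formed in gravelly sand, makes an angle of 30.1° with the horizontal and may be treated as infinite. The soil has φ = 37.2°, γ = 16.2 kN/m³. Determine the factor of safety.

FS = 1.31

For a dry cohesionless infinite slope the factor of safety is FS = tanφ / tanβ.
FS = tan37.2° / tan30.1° = 0.7590 / 0.5797 = 1.309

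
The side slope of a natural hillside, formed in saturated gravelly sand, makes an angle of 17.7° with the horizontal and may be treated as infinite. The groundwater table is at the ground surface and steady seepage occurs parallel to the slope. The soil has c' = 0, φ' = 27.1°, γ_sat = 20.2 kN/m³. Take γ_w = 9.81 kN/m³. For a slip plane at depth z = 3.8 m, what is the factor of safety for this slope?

With seepage parallel to the slope and the water table at the surface, the effective normal stress on the slip plane uses the buoyant unit weight γ' = γ_sat − γ_w while the driving shear stress uses γ_sat:
FS = [c' + γ' z cos²β tanφ'] / [γ_sat z sinβ cosβ]
(For c' = 0 this reduces to FS = (γ'/γ_sat)·tanφ'/tanβ.)
γ' = 20.2 − 9.81 = 10.39 kN/m³
Numerator = 0.0 + 10.39·3.8·cos²17.7°·tan27.1° = 0.0 + 10.39·3.8·0.9076·0.5117 = 18.336 kPa
Denominator = 20.2·3.8·sin17.7°·cos17.7° = 20.2·3.8·0.3040·0.9527 = 22.233 kPa
FS = 18.336 / 22.233 = 0.825

FS = 0.82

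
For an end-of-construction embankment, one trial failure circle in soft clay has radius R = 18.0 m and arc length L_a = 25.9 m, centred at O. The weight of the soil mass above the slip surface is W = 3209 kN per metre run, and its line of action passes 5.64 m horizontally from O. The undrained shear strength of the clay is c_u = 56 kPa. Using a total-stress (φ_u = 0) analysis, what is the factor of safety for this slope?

Taking moments about the centre O, the resisting moment is provided by the undrained shear strength acting along the arc:
M_R = c_u·L_a·R = 56·25.90·18.0 = 26107.2 kN·m/m
M_D = W·d = 3209·5.64 = 18098.8 kN·m/m
FS = M_R / M_D = 26107.2 / 18098.8 = 1.442

FS = 1.44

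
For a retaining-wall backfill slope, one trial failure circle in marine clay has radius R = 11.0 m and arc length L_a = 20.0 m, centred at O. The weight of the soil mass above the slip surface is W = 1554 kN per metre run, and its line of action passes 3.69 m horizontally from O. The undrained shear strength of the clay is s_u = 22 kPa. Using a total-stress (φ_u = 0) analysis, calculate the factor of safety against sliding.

FS = 0.84

Taking moments about the centre O, the resisting moment is provided by the undrained shear strength acting along the arc:
M_R = s_u·L_a·R = 22·20.00·11.0 = 4840.0 kN·m/m
M_D = W·d = 1554·3.69 = 5734.3 kN·m/m
FS = M_R / M_D = 4840.0 / 5734.3 = 0.844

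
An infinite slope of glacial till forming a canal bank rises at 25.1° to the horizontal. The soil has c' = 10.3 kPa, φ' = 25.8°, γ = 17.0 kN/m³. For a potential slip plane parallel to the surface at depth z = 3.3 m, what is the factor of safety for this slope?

FS = 1.51

For an infinite slope with a slip plane parallel to the surface (no pore pressure): FS = [c' + γz cos²β tanφ'] / [γz sinβ cosβ].
γz = 17.0·3.3 = 56.10 kN/m²
Numerator = 10.3 + 56.10·cos²25.1°·tan25.8° = 10.3 + 56.10·0.8201·0.4834 = 32.540 kPa
Denominator = 56.10·sin25.1°·cos25.1° = 56.10·0.4242·0.9056 = 21.550 kPa
FS = 32.540 / 21.550 = 1.510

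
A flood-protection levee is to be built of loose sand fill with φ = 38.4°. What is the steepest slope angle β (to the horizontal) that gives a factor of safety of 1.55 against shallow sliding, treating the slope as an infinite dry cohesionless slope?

For an infinite dry cohesionless slope FS = tanφ/tanβ, so tanβ = tanφ / FS.
tanβ = tan38.4° / 1.55 = 0.7926 / 1.55 = 0.5113
β = arctan(0.5113) = 27.08°

β = 27.1°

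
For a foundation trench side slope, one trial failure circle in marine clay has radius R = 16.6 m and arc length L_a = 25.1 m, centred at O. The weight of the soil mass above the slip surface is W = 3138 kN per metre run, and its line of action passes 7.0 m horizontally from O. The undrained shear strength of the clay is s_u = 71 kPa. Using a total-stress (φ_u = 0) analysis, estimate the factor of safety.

FS = 1.35

Taking moments about the centre O, the resisting moment is provided by the undrained shear strength acting along the arc:
M_R = s_u·L_a·R = 71·25.10·16.6 = 29582.9 kN·m/m
M_D = W·d = 3138·7.0 = 21966.0 kN·m/m
FS = M_R / M_D = 29582.9 / 21966.0 = 1.347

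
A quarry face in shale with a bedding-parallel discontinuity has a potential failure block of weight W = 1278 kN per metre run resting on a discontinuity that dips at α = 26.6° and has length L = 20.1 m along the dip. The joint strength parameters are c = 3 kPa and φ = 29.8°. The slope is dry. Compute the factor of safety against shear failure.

FS = 1.25

Resolving the block weight along and normal to the plane and applying the Mohr–Coulomb strength on the joint:
N' = W cosα = 1278·cos26.6° = 1142.7 kN/m
Driving force T = W sinα = 1278·sin26.6° = 572.2 kN/m
Resisting force R = c·L + N'·tanφ = 3·20.1 + 1142.7·tan29.8° = 60.3 + 654.4 = 714.7 kN/m
FS = R / T = 714.7 / 572.2 = 1.249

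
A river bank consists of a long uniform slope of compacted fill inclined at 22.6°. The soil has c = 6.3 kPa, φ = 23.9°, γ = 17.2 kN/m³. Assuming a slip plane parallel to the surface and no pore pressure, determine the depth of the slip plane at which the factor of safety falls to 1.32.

Setting FS = 1.32 in FS = [c + γz cos²β tanφ] / [γz sinβ cosβ] and solving for z:
z = c / [γ cosβ (FS·sinβ − cosβ·tanφ)]
  = 6.3 / [17.2·cos22.6°·(1.32·sin22.6° − cos22.6°·tan23.9°)]
  = 6.3 / [17.2·0.9232·(1.32·0.3843 − 0.9232·0.4431)]
  = 6.3 / 1.5587 = 4.042 m

z = 4.04 m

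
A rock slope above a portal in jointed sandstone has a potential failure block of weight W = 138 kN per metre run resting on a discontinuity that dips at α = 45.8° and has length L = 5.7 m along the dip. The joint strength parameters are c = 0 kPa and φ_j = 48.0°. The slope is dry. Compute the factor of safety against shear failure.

Resolving the block weight along and normal to the plane and applying the Mohr–Coulomb strength on the joint:
N' = W cosα = 138·cos45.8° = 96.2 kN/m
Driving force T = W sinα = 138·sin45.8° = 98.9 kN/m
Resisting force R = c·L + N'·tanφ_j = 0·5.7 + 96.2·tan48.0° = 0.0 + 106.9 = 106.9 kN/m
FS = R / T = 106.9 / 98.9 = 1.080

FS = 1.08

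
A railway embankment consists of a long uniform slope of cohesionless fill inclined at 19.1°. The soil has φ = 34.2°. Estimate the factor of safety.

FS = 1.96

For a dry cohesionless infinite slope the factor of safety is FS = tanφ / tanβ.
FS = tan34.2° / tan19.1° = 0.6796 / 0.3463 = 1.963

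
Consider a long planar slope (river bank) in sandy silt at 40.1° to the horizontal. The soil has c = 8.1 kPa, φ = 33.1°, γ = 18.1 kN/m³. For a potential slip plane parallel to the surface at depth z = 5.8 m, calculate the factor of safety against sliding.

For an infinite slope with a slip plane parallel to the surface (no pore pressure): FS = [c + γz cos²β tanφ] / [γz sinβ cosβ].
γz = 18.1·5.8 = 104.98 kN/m²
Numerator = 8.1 + 104.98·cos²40.1°·tan33.1° = 8.1 + 104.98·0.5851·0.6519 = 48.142 kPa
Denominator = 104.98·sin40.1°·cos40.1° = 104.98·0.6441·0.7649 = 51.724 kPa
FS = 48.142 / 51.724 = 0.931

FS = 0.93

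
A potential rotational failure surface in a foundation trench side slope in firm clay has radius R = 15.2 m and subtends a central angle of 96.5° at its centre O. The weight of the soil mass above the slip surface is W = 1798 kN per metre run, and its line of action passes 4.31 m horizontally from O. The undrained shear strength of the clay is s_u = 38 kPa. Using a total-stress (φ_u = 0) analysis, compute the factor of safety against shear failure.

Taking moments about the centre O, the resisting moment is provided by the undrained shear strength acting along the arc:
Arc length L_a = R·θ = 15.2·(96.5°·π/180) = 15.2·1.6842 = 25.60 m
M_R = s_u·L_a·R = 38·25.60·15.2 = 14786.8 kN·m/m
M_D = W·d = 1798·4.31 = 7749.4 kN·m/m
FS = M_R / M_D = 14786.8 / 7749.4 = 1.908

FS = 1.91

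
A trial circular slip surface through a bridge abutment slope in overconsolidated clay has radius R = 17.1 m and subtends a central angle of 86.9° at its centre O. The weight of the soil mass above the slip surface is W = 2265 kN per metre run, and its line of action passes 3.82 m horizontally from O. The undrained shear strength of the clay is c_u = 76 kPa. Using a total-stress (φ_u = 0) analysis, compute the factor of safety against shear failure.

FS = 3.90

Taking moments about the centre O, the resisting moment is provided by the undrained shear strength acting along the arc:
Arc length L_a = R·θ = 17.1·(86.9°·π/180) = 17.1·1.5167 = 25.94 m
M_R = c_u·L_a·R = 76·25.94·17.1 = 33705.7 kN·m/m
M_D = W·d = 2265·3.82 = 8652.3 kN·m/m
FS = M_R / M_D = 33705.7 / 8652.3 = 3.896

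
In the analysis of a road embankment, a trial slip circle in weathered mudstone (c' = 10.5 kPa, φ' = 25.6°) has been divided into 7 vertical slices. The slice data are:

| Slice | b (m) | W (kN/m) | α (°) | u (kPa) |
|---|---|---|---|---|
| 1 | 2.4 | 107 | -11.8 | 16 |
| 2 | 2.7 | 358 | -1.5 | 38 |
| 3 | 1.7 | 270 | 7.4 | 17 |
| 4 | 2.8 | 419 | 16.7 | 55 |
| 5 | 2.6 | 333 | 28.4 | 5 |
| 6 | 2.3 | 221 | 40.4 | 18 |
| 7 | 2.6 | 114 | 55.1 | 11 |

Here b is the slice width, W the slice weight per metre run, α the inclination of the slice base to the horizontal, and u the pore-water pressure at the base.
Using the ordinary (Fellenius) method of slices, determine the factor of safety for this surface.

Ordinary method of slices: FS = Σ[c'·Δl_i + (W_i cosα_i − u_i·Δl_i)·tanφ'] / Σ W_i sinα_i, with Δl_i = b_i / cosα_i.
Slice 1: Δl = 2.4/cos(-11.8°) = 2.452 m; N'_1 = 107·cos(-11.8°) − 16·2.452 = 65.5; c'Δl = 25.74; W sinα = -21.9
Slice 2: Δl = 2.7/cos(-1.5°) = 2.701 m; N'_2 = 358·cos(-1.5°) − 38·2.701 = 255.2; c'Δl = 28.36; W sinα = -9.4
Slice 3: Δl = 1.7/cos7.4° = 1.714 m; N'_3 = 270·cos7.4° − 17·1.714 = 238.6; c'Δl = 18.00; W sinα = 34.8
Slice 4: Δl = 2.8/cos16.7° = 2.923 m; N'_4 = 419·cos16.7° − 55·2.923 = 240.5; c'Δl = 30.69; W sinα = 120.4
Slice 5: Δl = 2.6/cos28.4° = 2.956 m; N'_5 = 333·cos28.4° − 5·2.956 = 278.1; c'Δl = 31.04; W sinα = 158.4
Slice 6: Δl = 2.3/cos40.4° = 3.020 m; N'_6 = 221·cos40.4° − 18·3.020 = 113.9; c'Δl = 31.71; W sinα = 143.2
Slice 7: Δl = 2.6/cos55.1° = 4.544 m; N'_7 = 114·cos55.1° − 11·4.544 = 15.2; c'Δl = 47.72; W sinα = 93.5
Σc'Δl = 213.3 kN/m; ΣN' = 1207.2 kN/m; ΣW sinα = 519.0 kN/m
Resisting = 213.3 + 1207.2·tan25.6° = 213.3 + 578.4 = 791.7 kN/m
FS = 791.7 / 519.0 = 1.525

FS = 1.53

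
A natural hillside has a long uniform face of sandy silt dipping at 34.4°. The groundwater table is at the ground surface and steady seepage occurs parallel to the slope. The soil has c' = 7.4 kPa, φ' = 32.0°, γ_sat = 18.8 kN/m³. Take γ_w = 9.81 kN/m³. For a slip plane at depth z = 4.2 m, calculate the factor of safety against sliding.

With seepage parallel to the slope and the water table at the surface, the effective normal stress on the slip plane uses the buoyant unit weight γ' = γ_sat − γ_w while the driving shear stress uses γ_sat:
FS = [c' + γ' z cos²β tanφ'] / [γ_sat z sinβ cosβ]
γ' = 18.8 − 9.81 = 8.99 kN/m³
Numerator = 7.4 + 8.99·4.2·cos²34.4°·tan32.0° = 7.4 + 8.99·4.2·0.6808·0.6249 = 23.463 kPa
Denominator = 18.8·4.2·sin34.4°·cos34.4° = 18.8·4.2·0.5650·0.8251 = 36.808 kPa
FS = 23.463 / 36.808 = 0.637

FS = 0.64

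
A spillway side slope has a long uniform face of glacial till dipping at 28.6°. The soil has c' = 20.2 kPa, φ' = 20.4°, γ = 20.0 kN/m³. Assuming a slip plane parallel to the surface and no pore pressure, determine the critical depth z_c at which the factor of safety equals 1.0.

Setting FS = 1.00 in FS = [c' + γz cos²β tanφ'] / [γz sinβ cosβ] and solving for z:
z = c' / [γ cosβ (FS·sinβ − cosβ·tanφ')]
  = 20.2 / [20.0·cos28.6°·(1.00·sin28.6° − cos28.6°·tan20.4°)]
  = 20.2 / [20.0·0.8780·(1.00·0.4787 − 0.8780·0.3719)]
  = 20.2 / 2.6721 = 7.560 m

z_c = 7.56 m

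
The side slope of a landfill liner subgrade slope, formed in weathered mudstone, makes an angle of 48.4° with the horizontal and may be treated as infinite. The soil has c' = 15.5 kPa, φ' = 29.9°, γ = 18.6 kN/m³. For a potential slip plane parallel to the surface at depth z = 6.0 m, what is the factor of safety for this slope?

For an infinite slope with a slip plane parallel to the surface (no pore pressure): FS = [c' + γz cos²β tanφ'] / [γz sinβ cosβ].
γz = 18.6·6.0 = 111.60 kN/m²
Numerator = 15.5 + 111.60·cos²48.4°·tan29.9° = 15.5 + 111.60·0.4408·0.5750 = 43.787 kPa
Denominator = 111.60·sin48.4°·cos48.4° = 111.60·0.7478·0.6639 = 55.407 kPa
FS = 43.787 / 55.407 = 0.790

FS = 0.79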